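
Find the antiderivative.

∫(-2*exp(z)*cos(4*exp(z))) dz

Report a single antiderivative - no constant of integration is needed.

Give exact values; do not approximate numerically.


Answer: -sin(4*exp(z))/2.


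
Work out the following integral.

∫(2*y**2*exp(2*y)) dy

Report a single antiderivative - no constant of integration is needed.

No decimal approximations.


Answer: y**2*exp(2*y) - y*exp(2*y) + exp(2*y)/2.


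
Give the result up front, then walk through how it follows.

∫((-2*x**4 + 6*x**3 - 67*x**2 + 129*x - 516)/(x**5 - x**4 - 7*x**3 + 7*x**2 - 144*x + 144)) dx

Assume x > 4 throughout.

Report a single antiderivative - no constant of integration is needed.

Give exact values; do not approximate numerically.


The answer is -2*log(x - 4) + 3*log(x - 1) - 3*log(x + 4) - atan(x/3).
Step 1. Decompose ∫((-2*x**4 + 6*x**3 - 67*x**2 + 129*x - 516)/(x**5 - x**4 - 7*x**3 + 7*x**2 - 144*x + 144)) dx by partial fractions, (-2*x**4 + 6*x**3 - 67*x**2 + 129*x - 516)/(x**5 - x**4 - 7*x**3 + 7*x**2 - 144*x + 144) = -3/(x**2 + 9) - 3/(x + 4) + 3/(x - 1) - 2/(x - 4): now ∫(-2/(x - 4)) dx + ∫(3/(x - 1)) dx + ∫(-3/(x + 4)) dx + ∫(-3/(x**2 + 9)) dx.
Step 2. Evaluate the standard form [assuming x > 1]: now 3*log(x - 1) + ∫(-2/(x - 4)) dx + ∫(-3/(x + 4)) dx + ∫(-3/(x**2 + 9)) dx.
Step 3. Evaluate the standard form [assuming x > 4]: now -2*log(x - 4) + 3*log(x - 1) + ∫(-3/(x + 4)) dx + ∫(-3/(x**2 + 9)) dx.
Step 4. Evaluate the standard form [assuming x > -4]: now -2*log(x - 4) + 3*log(x - 1) - 3*log(x + 4) + ∫(-3/(x**2 + 9)) dx.
Step 5. Evaluate the standard form: now -2*log(x - 4) + 3*log(x - 1) - 3*log(x + 4) - atan(x/3).
Answer: -2*log(x - 4) + 3*log(x - 1) - 3*log(x + 4) - atan(x/3).


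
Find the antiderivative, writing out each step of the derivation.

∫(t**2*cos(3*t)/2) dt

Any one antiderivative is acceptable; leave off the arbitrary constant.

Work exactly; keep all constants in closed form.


Step 1. Integrate ∫(t**2*cos(3*t)/2) dt by parts with u = t**2, dv = (cos(3*t)/2) dt, so v = sin(3*t)/6: now t**2*sin(3*t)/6 + ∫(-t*sin(3*t)/3) dt.
Step 2. Integrate ∫(-t*sin(3*t)/3) dt by parts with u = t, dv = (-sin(3*t)/3) dt, so v = cos(3*t)/9: now t**2*sin(3*t)/6 + t*cos(3*t)/9 + ∫(-cos(3*t)/9) dt.
Step 3. Evaluate the standard form: now t**2*sin(3*t)/6 + t*cos(3*t)/9 - sin(3*t)/27.
Answer: t**2*sin(3*t)/6 + t*cos(3*t)/9 - sin(3*t)/27.


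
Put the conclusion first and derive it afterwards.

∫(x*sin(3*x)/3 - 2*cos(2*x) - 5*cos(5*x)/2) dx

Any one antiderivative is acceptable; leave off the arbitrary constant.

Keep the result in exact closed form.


The answer is -x*cos(3*x)/9 - sin(2*x) + sin(3*x)/27 - sin(5*x)/2.
Step 1. Rewrite: now ∫(x*sin(3*x)/3) dx + ∫(-2*cos(2*x)) dx + ∫(-5*cos(5*x)/2) dx.
Step 2. Integrate ∫(x*sin(3*x)/3) dx by parts with u = x, dv = (sin(3*x)/3) dx, so v = -cos(3*x)/9: now -x*cos(3*x)/9 + ∫(-2*cos(2*x)) dx + ∫(cos(3*x)/9) dx + ∫(-5*cos(5*x)/2) dx.
Step 3. Evaluate the standard form: now -x*cos(3*x)/9 + sin(3*x)/27 + ∫(-2*cos(2*x)) dx + ∫(-5*cos(5*x)/2) dx.
Step 4. Evaluate the standard form: now -x*cos(3*x)/9 - sin(2*x) + sin(3*x)/27 + ∫(-5*cos(5*x)/2) dx.
Step 5. Evaluate the standard form: now -x*cos(3*x)/9 - sin(2*x) + sin(3*x)/27 - sin(5*x)/2.
Answer: -x*cos(3*x)/9 - sin(2*x) + sin(3*x)/27 - sin(5*x)/2.


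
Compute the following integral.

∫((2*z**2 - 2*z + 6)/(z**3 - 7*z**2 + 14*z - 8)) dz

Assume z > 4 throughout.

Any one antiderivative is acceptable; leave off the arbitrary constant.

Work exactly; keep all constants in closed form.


Answer: 5*log(z - 4) - 5*log(z - 2) + 2*log(z - 1).


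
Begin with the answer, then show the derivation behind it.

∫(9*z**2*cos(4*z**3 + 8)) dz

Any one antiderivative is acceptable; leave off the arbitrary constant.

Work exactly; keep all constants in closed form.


The answer is 3*sin(4*z**3 + 8)/4.
Step 1. Substitute u = z**3 + 2, turning ∫(9*z**2*cos(4*z**3 + 8)) dz into ∫(3*cos(4*u)) du: now ∫(3*cos(4*u)) du.
Step 2. Evaluate the standard form: now 3*sin(4*u)/4.
Step 3. Substitute back u = z**3 + 2: now 3*sin(4*z**3 + 8)/4.
Answer: 3*sin(4*z**3 + 8)/4.


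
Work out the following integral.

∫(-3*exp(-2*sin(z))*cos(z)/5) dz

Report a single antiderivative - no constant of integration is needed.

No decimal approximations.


Answer: 3*exp(-2*sin(z))/10.


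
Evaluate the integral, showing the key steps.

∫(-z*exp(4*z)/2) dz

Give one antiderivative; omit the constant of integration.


Step 1. Integrate ∫(-z*exp(4*z)/2) dz by parts with u = z, dv = (-exp(4*z)/2) dz, so v = -exp(4*z)/8: now -z*exp(4*z)/8 + ∫(exp(4*z)/8) dz.
Step 2. Evaluate the standard form: now -z*exp(4*z)/8 + exp(4*z)/32.
Answer: -z*exp(4*z)/8 + exp(4*z)/32.


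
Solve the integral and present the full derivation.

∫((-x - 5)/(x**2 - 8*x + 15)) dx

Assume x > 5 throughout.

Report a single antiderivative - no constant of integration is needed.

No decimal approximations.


Step 1. Decompose ∫((-x - 5)/(x**2 - 8*x + 15)) dx by partial fractions, (-x - 5)/(x**2 - 8*x + 15) = 4/(x - 3) - 5/(x - 5): now ∫(-5/(x - 5)) dx + ∫(4/(x - 3)) dx.
Step 2. Evaluate the standard form [assuming x > 5]: now -5*log(x - 5) + ∫(4/(x - 3)) dx.
Step 3. Evaluate the standard form [assuming x > 3]: now -5*log(x - 5) + 4*log(x - 3).
Answer: -5*log(x - 5) + 4*log(x - 3).


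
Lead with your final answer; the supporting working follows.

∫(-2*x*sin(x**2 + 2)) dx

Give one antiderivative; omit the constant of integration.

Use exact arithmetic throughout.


The answer is cos(x**2 + 2).
Step 1. Substitute u = x**2 + 2, turning ∫(-2*x*sin(x**2 + 2)) dx into ∫(-sin(u)) du: now ∫(-sin(u)) du.
Step 2. Evaluate the standard form: now cos(u).
Step 3. Substitute back u = x**2 + 2: now cos(x**2 + 2).
Answer: cos(x**2 + 2).


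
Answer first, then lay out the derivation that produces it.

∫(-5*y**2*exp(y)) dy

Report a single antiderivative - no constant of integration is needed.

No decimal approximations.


The answer is -5*y**2*exp(y) + 10*y*exp(y) - 10*exp(y).
Step 1. Integrate ∫(-5*y**2*exp(y)) dy by parts with u = y**2, dv = (-5*exp(y)) dy, so v = -5*exp(y): now -5*y**2*exp(y) + ∫(10*y*exp(y)) dy.
Step 2. Integrate ∫(10*y*exp(y)) dy by parts with u = y, dv = (10*exp(y)) dy, so v = 10*exp(y): now -5*y**2*exp(y) + 10*y*exp(y) + ∫(-10*exp(y)) dy.
Step 3. Evaluate the standard form: now -5*y**2*exp(y) + 10*y*exp(y) - 10*exp(y).
Answer: -5*y**2*exp(y) + 10*y*exp(y) - 10*exp(y).


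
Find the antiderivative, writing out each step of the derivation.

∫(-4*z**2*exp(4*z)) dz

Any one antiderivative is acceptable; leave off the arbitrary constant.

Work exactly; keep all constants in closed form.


Step 1. Integrate ∫(-4*z**2*exp(4*z)) dz by parts with u = z**2, dv = (-4*exp(4*z)) dz, so v = -exp(4*z): now -z**2*exp(4*z) + ∫(2*z*exp(4*z)) dz.
Step 2. Integrate ∫(2*z*exp(4*z)) dz by parts with u = z, dv = (2*exp(4*z)) dz, so v = exp(4*z)/2: now -z**2*exp(4*z) + z*exp(4*z)/2 + ∫(-exp(4*z)/2) dz.
Step 3. Evaluate the standard form: now -z**2*exp(4*z) + z*exp(4*z)/2 - exp(4*z)/8.
Answer: -z**2*exp(4*z) + z*exp(4*z)/2 - exp(4*z)/8.


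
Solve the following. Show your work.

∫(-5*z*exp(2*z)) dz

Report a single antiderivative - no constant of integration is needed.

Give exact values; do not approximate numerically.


Step 1. Integrate ∫(-5*z*exp(2*z)) dz by parts with u = z, dv = (-5*exp(2*z)) dz, so v = -5*exp(2*z)/2: now -5*z*exp(2*z)/2 + ∫(5*exp(2*z)/2) dz.
Step 2. Evaluate the standard form: now -5*z*exp(2*z)/2 + 5*exp(2*z)/4.
Answer: -5*z*exp(2*z)/2 + 5*exp(2*z)/4.


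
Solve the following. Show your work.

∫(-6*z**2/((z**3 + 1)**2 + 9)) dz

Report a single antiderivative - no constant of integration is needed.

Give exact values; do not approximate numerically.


Step 1. Substitute u = z**3 + 1, turning ∫(-6*z**2/((z**3 + 1)**2 + 9)) dz into ∫(-2/(u**2 + 9)) du: now ∫(-2/(u**2 + 9)) du.
Step 2. Evaluate the standard form: now -2*atan(u/3)/3.
Step 3. Substitute back u = z**3 + 1: now -2*atan(z**3/3 + 1/3)/3.
Answer: -2*atan(z**3/3 + 1/3)/3.


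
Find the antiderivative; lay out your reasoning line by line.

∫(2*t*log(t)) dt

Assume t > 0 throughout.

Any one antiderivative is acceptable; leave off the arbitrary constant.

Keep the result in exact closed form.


Step 1. Integrate ∫(2*t*log(t)) dt by parts with u = log(t), dv = (2*t) dt, so v = t**2 [assuming t > 0]: now t**2*log(t) + ∫(-t) dt.
Step 2. Evaluate the standard form: now t**2*log(t) - t**2/2.
Answer: t**2*log(t) - t**2/2.


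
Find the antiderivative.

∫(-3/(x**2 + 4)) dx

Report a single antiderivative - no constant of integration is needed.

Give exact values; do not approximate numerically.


Answer: -3*atan(x/2)/2.


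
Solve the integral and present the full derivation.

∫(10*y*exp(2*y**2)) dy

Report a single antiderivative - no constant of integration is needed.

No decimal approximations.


Step 1. Substitute u = y**2, turning ∫(10*y*exp(2*y**2)) dy into ∫(5*exp(2*u)) du: now ∫(5*exp(2*u)) du.
Step 2. Evaluate the standard form: now 5*exp(2*u)/2.
Step 3. Substitute back u = y**2: now 5*exp(2*y**2)/2.
Answer: 5*exp(2*y**2)/2.


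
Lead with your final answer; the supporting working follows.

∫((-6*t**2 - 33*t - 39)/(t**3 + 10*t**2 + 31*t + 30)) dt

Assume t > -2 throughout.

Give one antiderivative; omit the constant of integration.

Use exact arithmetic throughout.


The answer is log(t + 2) - 3*log(t + 3) - 4*log(t + 5).
Step 1. Decompose ∫((-6*t**2 - 33*t - 39)/(t**3 + 10*t**2 + 31*t + 30)) dt by partial fractions, (-6*t**2 - 33*t - 39)/(t**3 + 10*t**2 + 31*t + 30) = -4/(t + 5) - 3/(t + 3) + 1/(t + 2): now ∫(1/(t + 2)) dt + ∫(-3/(t + 3)) dt + ∫(-4/(t + 5)) dt.
Step 2. Evaluate the standard form [assuming t > -3]: now -3*log(t + 3) + ∫(1/(t + 2)) dt + ∫(-4/(t + 5)) dt.
Step 3. Evaluate the standard form [assuming t > -2]: now log(t + 2) - 3*log(t + 3) + ∫(-4/(t + 5)) dt.
Step 4. Evaluate the standard form [assuming t > -5]: now log(t + 2) - 3*log(t + 3) - 4*log(t + 5).
Answer: log(t + 2) - 3*log(t + 3) - 4*log(t + 5).


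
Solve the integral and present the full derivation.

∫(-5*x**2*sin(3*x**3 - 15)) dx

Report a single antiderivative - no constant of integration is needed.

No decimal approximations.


Step 1. Substitute u = x**3 - 5, turning ∫(-5*x**2*sin(3*x**3 - 15)) dx into ∫(-5*sin(3*u)/3) du: now ∫(-5*sin(3*u)/3) du.
Step 2. Evaluate the standard form: now 5*cos(3*u)/9.
Step 3. Substitute back u = x**3 - 5: now 5*cos(3*x**3 - 15)/9.
Answer: 5*cos(3*x**3 - 15)/9.


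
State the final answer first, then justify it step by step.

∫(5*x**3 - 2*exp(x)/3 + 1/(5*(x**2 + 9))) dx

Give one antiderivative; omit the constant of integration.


The answer is 5*x**4/4 - 2*exp(x)/3 + atan(x/3)/15.
Step 1. Rewrite: now ∫(5*x**3) dx + ∫(1/(5*(x**2 + 9))) dx + ∫(-2*exp(x)/3) dx.
Step 2. Evaluate the standard form: now 5*x**4/4 + ∫(1/(5*(x**2 + 9))) dx + ∫(-2*exp(x)/3) dx.
Step 3. Evaluate the standard form: now 5*x**4/4 - 2*exp(x)/3 + ∫(1/(5*(x**2 + 9))) dx.
Step 4. Evaluate the standard form: now 5*x**4/4 - 2*exp(x)/3 + atan(x/3)/15.
Answer: 5*x**4/4 - 2*exp(x)/3 + atan(x/3)/15.


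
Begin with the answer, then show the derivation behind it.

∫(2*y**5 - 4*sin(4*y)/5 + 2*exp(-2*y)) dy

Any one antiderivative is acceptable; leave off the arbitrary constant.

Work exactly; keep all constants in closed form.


The answer is y**6/3 + cos(4*y)/5 - exp(-2*y).
Step 1. Rewrite: now ∫(2*y**5) dy + ∫(2*exp(-2*y)) dy + ∫(-4*sin(4*y)/5) dy.
Step 2. Evaluate the standard form: now y**6/3 + ∫(2*exp(-2*y)) dy + ∫(-4*sin(4*y)/5) dy.
Step 3. Evaluate the standard form: now y**6/3 + ∫(-4*sin(4*y)/5) dy - exp(-2*y).
Step 4. Evaluate the standard form: now y**6/3 + cos(4*y)/5 - exp(-2*y).
Answer: y**6/3 + cos(4*y)/5 - exp(-2*y).


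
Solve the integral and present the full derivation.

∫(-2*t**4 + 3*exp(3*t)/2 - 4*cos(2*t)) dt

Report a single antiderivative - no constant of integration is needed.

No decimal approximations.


Step 1. Rewrite: now ∫(-2*t**4) dt + ∫(3*exp(3*t)/2) dt + ∫(-4*cos(2*t)) dt.
Step 2. Evaluate the standard form: now -2*sin(2*t) + ∫(-2*t**4) dt + ∫(3*exp(3*t)/2) dt.
Step 3. Evaluate the standard form: now -2*t**5/5 - 2*sin(2*t) + ∫(3*exp(3*t)/2) dt.
Step 4. Evaluate the standard form: now -2*t**5/5 + exp(3*t)/2 - 2*sin(2*t).
Answer: -2*t**5/5 + exp(3*t)/2 - 2*sin(2*t).


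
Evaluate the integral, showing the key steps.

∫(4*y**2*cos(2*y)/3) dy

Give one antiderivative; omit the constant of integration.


Step 1. Integrate ∫(4*y**2*cos(2*y)/3) dy by parts with u = y**2, dv = (4*cos(2*y)/3) dy, so v = 2*sin(2*y)/3: now 2*y**2*sin(2*y)/3 + ∫(-4*y*sin(2*y)/3) dy.
Step 2. Integrate ∫(-4*y*sin(2*y)/3) dy by parts with u = y, dv = (-4*sin(2*y)/3) dy, so v = 2*cos(2*y)/3: now 2*y**2*sin(2*y)/3 + 2*y*cos(2*y)/3 + ∫(-2*cos(2*y)/3) dy.
Step 3. Evaluate the standard form: now 2*y**2*sin(2*y)/3 + 2*y*cos(2*y)/3 - sin(2*y)/3.
Answer: 2*y**2*sin(2*y)/3 + 2*y*cos(2*y)/3 - sin(2*y)/3.


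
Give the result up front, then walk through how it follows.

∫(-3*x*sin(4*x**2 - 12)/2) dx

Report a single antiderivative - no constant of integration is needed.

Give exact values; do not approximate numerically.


The answer is 3*cos(4*x**2 - 12)/16.
Step 1. Substitute u = x**2 - 3, turning ∫(-3*x*sin(4*x**2 - 12)/2) dx into ∫(-3*sin(4*u)/4) du: now ∫(-3*sin(4*u)/4) du.
Step 2. Evaluate the standard form: now 3*cos(4*u)/16.
Step 3. Substitute back u = x**2 - 3: now 3*cos(4*x**2 - 12)/16.
Answer: 3*cos(4*x**2 - 12)/16.


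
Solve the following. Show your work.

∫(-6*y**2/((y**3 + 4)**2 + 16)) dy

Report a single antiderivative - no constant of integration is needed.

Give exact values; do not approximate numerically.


Step 1. Substitute u = y**3 + 4, turning ∫(-6*y**2/((y**3 + 4)**2 + 16)) dy into ∫(-2/(u**2 + 16)) du: now ∫(-2/(u**2 + 16)) du.
Step 2. Evaluate the standard form: now -atan(u/4)/2.
Step 3. Substitute back u = y**3 + 4: now -atan(y**3/4 + 1)/2.
Answer: -atan(y**3/4 + 1)/2.


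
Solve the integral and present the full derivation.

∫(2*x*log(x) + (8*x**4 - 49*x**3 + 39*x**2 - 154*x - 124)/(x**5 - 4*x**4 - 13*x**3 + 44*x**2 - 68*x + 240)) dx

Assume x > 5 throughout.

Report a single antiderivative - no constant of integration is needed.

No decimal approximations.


Step 1. Rewrite: now ∫(2*x*log(x)) dx + ∫((8*x**4 - 49*x**3 + 39*x**2 - 154*x - 124)/(x**5 - 4*x**4 - 13*x**3 + 44*x**2 - 68*x + 240)) dx.
Step 2. Decompose ∫((8*x**4 - 49*x**3 + 39*x**2 - 154*x - 124)/(x**5 - 4*x**4 - 13*x**3 + 44*x**2 - 68*x + 240)) dx by partial fractions, (8*x**4 - 49*x**3 + 39*x**2 - 154*x - 124)/(x**5 - 4*x**4 - 13*x**3 + 44*x**2 - 68*x + 240) = -2/(x**2 + 4) + 5/(x + 4) + 5/(x - 3) - 2/(x - 5): now ∫(2*x*log(x)) dx + ∫(-2/(x - 5)) dx + ∫(5/(x - 3)) dx + ∫(5/(x + 4)) dx + ∫(-2/(x**2 + 4)) dx.
Step 3. Evaluate the standard form [assuming x > 5]: now -2*log(x - 5) + ∫(2*x*log(x)) dx + ∫(5/(x - 3)) dx + ∫(5/(x + 4)) dx + ∫(-2/(x**2 + 4)) dx.
Step 4. Evaluate the standard form [assuming x > 3]: now -2*log(x - 5) + 5*log(x - 3) + ∫(2*x*log(x)) dx + ∫(5/(x + 4)) dx + ∫(-2/(x**2 + 4)) dx.
Step 5. Evaluate the standard form [assuming x > -4]: now -2*log(x - 5) + 5*log(x - 3) + 5*log(x + 4) + ∫(2*x*log(x)) dx + ∫(-2/(x**2 + 4)) dx.
Step 6. Evaluate the standard form: now -2*log(x - 5) + 5*log(x - 3) + 5*log(x + 4) - atan(x/2) + ∫(2*x*log(x)) dx.
Step 7. Integrate ∫(2*x*log(x)) dx by parts with u = log(x), dv = (2*x) dx, so v = x**2 [assuming x > 0]: now x**2*log(x) - 2*log(x - 5) + 5*log(x - 3) + 5*log(x + 4) - atan(x/2) + ∫(-x) dx.
Step 8. Evaluate the standard form: now x**2*log(x) - x**2/2 - 2*log(x - 5) + 5*log(x - 3) + 5*log(x + 4) - atan(x/2).
Answer: x**2*log(x) - x**2/2 - 2*log(x - 5) + 5*log(x - 3) + 5*log(x + 4) - atan(x/2).


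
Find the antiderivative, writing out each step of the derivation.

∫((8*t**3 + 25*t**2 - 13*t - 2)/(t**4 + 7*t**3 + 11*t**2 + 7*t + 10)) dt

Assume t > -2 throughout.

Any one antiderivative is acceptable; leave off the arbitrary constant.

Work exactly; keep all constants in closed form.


Step 1. Decompose ∫((8*t**3 + 25*t**2 - 13*t - 2)/(t**4 + 7*t**3 + 11*t**2 + 7*t + 10)) dt by partial fractions, (8*t**3 + 25*t**2 - 13*t - 2)/(t**4 + 7*t**3 + 11*t**2 + 7*t + 10) = -3/(t**2 + 1) + 4/(t + 5) + 4/(t + 2): now ∫(4/(t + 2)) dt + ∫(4/(t + 5)) dt + ∫(-3/(t**2 + 1)) dt.
Step 2. Evaluate the standard form [assuming t > -2]: now 4*log(t + 2) + ∫(4/(t + 5)) dt + ∫(-3/(t**2 + 1)) dt.
Step 3. Evaluate the standard form [assuming t > -5]: now 4*log(t + 2) + 4*log(t + 5) + ∫(-3/(t**2 + 1)) dt.
Step 4. Evaluate the standard form: now 4*log(t + 2) + 4*log(t + 5) - 3*atan(t).
Answer: 4*log(t + 2) + 4*log(t + 5) - 3*atan(t).


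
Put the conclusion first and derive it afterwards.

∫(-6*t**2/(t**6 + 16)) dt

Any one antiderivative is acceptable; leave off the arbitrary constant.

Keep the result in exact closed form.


The answer is -atan(t**3/4)/2.
Step 1. Substitute u = t**3, turning ∫(-6*t**2/(t**6 + 16)) dt into ∫(-2/(u**2 + 16)) du: now ∫(-2/(u**2 + 16)) du.
Step 2. Evaluate the standard form: now -atan(u/4)/2.
Step 3. Substitute back u = t**3: now -atan(t**3/4)/2.
Answer: -atan(t**3/4)/2.


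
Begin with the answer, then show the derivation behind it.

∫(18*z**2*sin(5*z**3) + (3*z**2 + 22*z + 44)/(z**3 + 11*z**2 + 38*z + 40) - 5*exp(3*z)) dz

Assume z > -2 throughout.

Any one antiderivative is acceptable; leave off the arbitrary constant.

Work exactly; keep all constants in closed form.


The answer is -5*exp(3*z)/3 + 2*log(z + 2) - 2*log(z + 4) + 3*log(z + 5) - 6*cos(5*z**3)/5.
Step 1. Rewrite: now ∫(18*z**2*sin(5*z**3)) dz + ∫((3*z**2 + 22*z + 44)/(z**3 + 11*z**2 + 38*z + 40)) dz + ∫(-5*exp(3*z)) dz.
Step 2. Substitute u = z**3, turning ∫(18*z**2*sin(5*z**3)) dz into ∫(6*sin(5*u)) du: now ∫((3*z**2 + 22*z + 44)/(z**3 + 11*z**2 + 38*z + 40)) dz + ∫(-5*exp(3*z)) dz + ∫(6*sin(5*u)) du.
Step 3. Evaluate the standard form: now -6*cos(5*u)/5 + ∫((3*z**2 + 22*z + 44)/(z**3 + 11*z**2 + 38*z + 40)) dz + ∫(-5*exp(3*z)) dz.
Step 4. Substitute back u = z**3: now -6*cos(5*z**3)/5 + ∫((3*z**2 + 22*z + 44)/(z**3 + 11*z**2 + 38*z + 40)) dz + ∫(-5*exp(3*z)) dz.
Step 5. Evaluate the standard form: now -5*exp(3*z)/3 - 6*cos(5*z**3)/5 + ∫((3*z**2 + 22*z + 44)/(z**3 + 11*z**2 + 38*z + 40)) dz.
Step 6. Decompose ∫((3*z**2 + 22*z + 44)/(z**3 + 11*z**2 + 38*z + 40)) dz by partial fractions, (3*z**2 + 22*z + 44)/(z**3 + 11*z**2 + 38*z + 40) = 3/(z + 5) - 2/(z + 4) + 2/(z + 2): now -5*exp(3*z)/3 - 6*cos(5*z**3)/5 + ∫(2/(z + 2)) dz + ∫(-2/(z + 4)) dz + ∫(3/(z + 5)) dz.
Step 7. Evaluate the standard form [assuming z > -5]: now -5*exp(3*z)/3 + 3*log(z + 5) - 6*cos(5*z**3)/5 + ∫(2/(z + 2)) dz + ∫(-2/(z + 4)) dz.
Step 8. Evaluate the standard form [assuming z > -4]: now -5*exp(3*z)/3 - 2*log(z + 4) + 3*log(z + 5) - 6*cos(5*z**3)/5 + ∫(2/(z + 2)) dz.
Step 9. Evaluate the standard form [assuming z > -2]: now -5*exp(3*z)/3 + 2*log(z + 2) - 2*log(z + 4) + 3*log(z + 5) - 6*cos(5*z**3)/5.
Answer: -5*exp(3*z)/3 + 2*log(z + 2) - 2*log(z + 4) + 3*log(z + 5) - 6*cos(5*z**3)/5.


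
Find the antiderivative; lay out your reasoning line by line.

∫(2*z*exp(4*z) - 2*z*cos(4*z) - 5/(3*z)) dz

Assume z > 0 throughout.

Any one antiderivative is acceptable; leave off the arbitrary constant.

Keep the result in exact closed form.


Step 1. Rewrite: now ∫(-5/(3*z)) dz + ∫(2*z*exp(4*z)) dz + ∫(-2*z*cos(4*z)) dz.
Step 2. Evaluate the standard form [assuming z > 0]: now -5*log(z)/3 + ∫(2*z*exp(4*z)) dz + ∫(-2*z*cos(4*z)) dz.
Step 3. Integrate ∫(-2*z*cos(4*z)) dz by parts with u = z, dv = (-2*cos(4*z)) dz, so v = -sin(4*z)/2: now -z*sin(4*z)/2 - 5*log(z)/3 + ∫(2*z*exp(4*z)) dz + ∫(sin(4*z)/2) dz.
Step 4. Evaluate the standard form: now -z*sin(4*z)/2 - 5*log(z)/3 - cos(4*z)/8 + ∫(2*z*exp(4*z)) dz.
Step 5. Integrate ∫(2*z*exp(4*z)) dz by parts with u = z, dv = (2*exp(4*z)) dz, so v = exp(4*z)/2: now z*exp(4*z)/2 - z*sin(4*z)/2 - 5*log(z)/3 - cos(4*z)/8 + ∫(-exp(4*z)/2) dz.
Step 6. Evaluate the standard form: now z*exp(4*z)/2 - z*sin(4*z)/2 - exp(4*z)/8 - 5*log(z)/3 - cos(4*z)/8.
Answer: z*exp(4*z)/2 - z*sin(4*z)/2 - exp(4*z)/8 - 5*log(z)/3 - cos(4*z)/8.


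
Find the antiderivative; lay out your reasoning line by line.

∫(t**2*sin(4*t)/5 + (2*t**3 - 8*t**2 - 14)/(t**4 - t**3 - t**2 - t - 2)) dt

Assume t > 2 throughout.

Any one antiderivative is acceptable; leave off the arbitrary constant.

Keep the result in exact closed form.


Step 1. Rewrite: now ∫(t**2*sin(4*t)/5) dt + ∫((2*t**3 - 8*t**2 - 14)/(t**4 - t**3 - t**2 - t - 2)) dt.
Step 2. Integrate ∫(t**2*sin(4*t)/5) dt by parts with u = t**2, dv = (sin(4*t)/5) dt, so v = -cos(4*t)/20: now -t**2*cos(4*t)/20 + ∫(t*cos(4*t)/10) dt + ∫((2*t**3 - 8*t**2 - 14)/(t**4 - t**3 - t**2 - t - 2)) dt.
Step 3. Integrate ∫(t*cos(4*t)/10) dt by parts with u = t, dv = (cos(4*t)/10) dt, so v = sin(4*t)/40: now -t**2*cos(4*t)/20 + t*sin(4*t)/40 + ∫((2*t**3 - 8*t**2 - 14)/(t**4 - t**3 - t**2 - t - 2)) dt + ∫(-sin(4*t)/40) dt.
Step 4. Evaluate the standard form: now -t**2*cos(4*t)/20 + t*sin(4*t)/40 + cos(4*t)/160 + ∫((2*t**3 - 8*t**2 - 14)/(t**4 - t**3 - t**2 - t - 2)) dt.
Step 5. Decompose ∫((2*t**3 - 8*t**2 - 14)/(t**4 - t**3 - t**2 - t - 2)) dt by partial fractions, (2*t**3 - 8*t**2 - 14)/(t**4 - t**3 - t**2 - t - 2) = 2/(t**2 + 1) + 4/(t + 1) - 2/(t - 2): now -t**2*cos(4*t)/20 + t*sin(4*t)/40 + cos(4*t)/160 + ∫(-2/(t - 2)) dt + ∫(4/(t + 1)) dt + ∫(2/(t**2 + 1)) dt.
Step 6. Evaluate the standard form [assuming t > -1]: now -t**2*cos(4*t)/20 + t*sin(4*t)/40 + 4*log(t + 1) + cos(4*t)/160 + ∫(-2/(t - 2)) dt + ∫(2/(t**2 + 1)) dt.
Step 7. Evaluate the standard form [assuming t > 2]: now -t**2*cos(4*t)/20 + t*sin(4*t)/40 - 2*log(t - 2) + 4*log(t + 1) + cos(4*t)/160 + ∫(2/(t**2 + 1)) dt.
Step 8. Evaluate the standard form: now -t**2*cos(4*t)/20 + t*sin(4*t)/40 - 2*log(t - 2) + 4*log(t + 1) + cos(4*t)/160 + 2*atan(t).
Answer: -t**2*cos(4*t)/20 + t*sin(4*t)/40 - 2*log(t - 2) + 4*log(t + 1) + cos(4*t)/160 + 2*atan(t).


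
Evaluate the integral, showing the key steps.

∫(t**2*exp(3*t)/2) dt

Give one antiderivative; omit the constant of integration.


Step 1. Integrate ∫(t**2*exp(3*t)/2) dt by parts with u = t**2, dv = (exp(3*t)/2) dt, so v = exp(3*t)/6: now t**2*exp(3*t)/6 + ∫(-t*exp(3*t)/3) dt.
Step 2. Integrate ∫(-t*exp(3*t)/3) dt by parts with u = t, dv = (-exp(3*t)/3) dt, so v = -exp(3*t)/9: now t**2*exp(3*t)/6 - t*exp(3*t)/9 + ∫(exp(3*t)/9) dt.
Step 3. Evaluate the standard form: now t**2*exp(3*t)/6 - t*exp(3*t)/9 + exp(3*t)/27.
Answer: t**2*exp(3*t)/6 - t*exp(3*t)/9 + exp(3*t)/27.


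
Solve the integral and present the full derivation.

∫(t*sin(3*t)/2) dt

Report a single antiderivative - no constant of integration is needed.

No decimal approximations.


Step 1. Integrate ∫(t*sin(3*t)/2) dt by parts with u = t, dv = (sin(3*t)/2) dt, so v = -cos(3*t)/6: now -t*cos(3*t)/6 + ∫(cos(3*t)/6) dt.
Step 2. Evaluate the standard form: now -t*cos(3*t)/6 + sin(3*t)/18.
Answer: -t*cos(3*t)/6 + sin(3*t)/18.


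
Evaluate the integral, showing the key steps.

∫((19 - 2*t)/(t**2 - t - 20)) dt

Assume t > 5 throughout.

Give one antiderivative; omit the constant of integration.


Step 1. Decompose ∫((19 - 2*t)/(t**2 - t - 20)) dt by partial fractions, (19 - 2*t)/(t**2 - t - 20) = -3/(t + 4) + 1/(t - 5): now ∫(1/(t - 5)) dt + ∫(-3/(t + 4)) dt.
Step 2. Evaluate the standard form [assuming t > -4]: now -3*log(t + 4) + ∫(1/(t - 5)) dt.
Step 3. Evaluate the standard form [assuming t > 5]: now log(t - 5) - 3*log(t + 4).
Answer: log(t - 5) - 3*log(t + 4).


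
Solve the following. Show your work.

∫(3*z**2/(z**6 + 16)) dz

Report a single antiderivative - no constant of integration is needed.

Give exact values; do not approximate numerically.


Step 1. Substitute u = z**3, turning ∫(3*z**2/(z**6 + 16)) dz into ∫(1/(u**2 + 16)) du: now ∫(1/(u**2 + 16)) du.
Step 2. Evaluate the standard form: now atan(u/4)/4.
Step 3. Substitute back u = z**3: now atan(z**3/4)/4.
Answer: atan(z**3/4)/4.


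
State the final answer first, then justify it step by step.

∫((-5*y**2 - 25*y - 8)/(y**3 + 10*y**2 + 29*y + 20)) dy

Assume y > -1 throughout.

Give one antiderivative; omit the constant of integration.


The answer is log(y + 1) - 4*log(y + 4) - 2*log(y + 5).
Step 1. Decompose ∫((-5*y**2 - 25*y - 8)/(y**3 + 10*y**2 + 29*y + 20)) dy by partial fractions, (-5*y**2 - 25*y - 8)/(y**3 + 10*y**2 + 29*y + 20) = -2/(y + 5) - 4/(y + 4) + 1/(y + 1): now ∫(1/(y + 1)) dy + ∫(-4/(y + 4)) dy + ∫(-2/(y + 5)) dy.
Step 2. Evaluate the standard form [assuming y > -5]: now -2*log(y + 5) + ∫(1/(y + 1)) dy + ∫(-4/(y + 4)) dy.
Step 3. Evaluate the standard form [assuming y > -4]: now -4*log(y + 4) - 2*log(y + 5) + ∫(1/(y + 1)) dy.
Step 4. Evaluate the standard form [assuming y > -1]: now log(y + 1) - 4*log(y + 4) - 2*log(y + 5).
Answer: log(y + 1) - 4*log(y + 4) - 2*log(y + 5).


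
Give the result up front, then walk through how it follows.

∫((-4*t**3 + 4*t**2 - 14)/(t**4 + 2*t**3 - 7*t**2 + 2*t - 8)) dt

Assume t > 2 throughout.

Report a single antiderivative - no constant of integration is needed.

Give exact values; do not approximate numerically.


The answer is -log(t - 2) - 3*log(t + 4) + 2*atan(t).
Step 1. Decompose ∫((-4*t**3 + 4*t**2 - 14)/(t**4 + 2*t**3 - 7*t**2 + 2*t - 8)) dt by partial fractions, (-4*t**3 + 4*t**2 - 14)/(t**4 + 2*t**3 - 7*t**2 + 2*t - 8) = 2/(t**2 + 1) - 3/(t + 4) - 1/(t - 2): now ∫(-1/(t - 2)) dt + ∫(-3/(t + 4)) dt + ∫(2/(t**2 + 1)) dt.
Step 2. Evaluate the standard form [assuming t > -4]: now -3*log(t + 4) + ∫(-1/(t - 2)) dt + ∫(2/(t**2 + 1)) dt.
Step 3. Evaluate the standard form [assuming t > 2]: now -log(t - 2) - 3*log(t + 4) + ∫(2/(t**2 + 1)) dt.
Step 4. Evaluate the standard form: now -log(t - 2) - 3*log(t + 4) + 2*atan(t).
Answer: -log(t - 2) - 3*log(t + 4) + 2*atan(t).


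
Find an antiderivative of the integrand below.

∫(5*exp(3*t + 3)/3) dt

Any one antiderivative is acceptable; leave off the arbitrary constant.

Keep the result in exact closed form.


Answer: 5*exp(3*t + 3)/9.


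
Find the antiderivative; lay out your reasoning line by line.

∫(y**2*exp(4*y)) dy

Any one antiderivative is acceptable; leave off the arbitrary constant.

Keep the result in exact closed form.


Step 1. Integrate ∫(y**2*exp(4*y)) dy by parts with u = y**2, dv = (exp(4*y)) dy, so v = exp(4*y)/4: now y**2*exp(4*y)/4 + ∫(-y*exp(4*y)/2) dy.
Step 2. Integrate ∫(-y*exp(4*y)/2) dy by parts with u = y, dv = (-exp(4*y)/2) dy, so v = -exp(4*y)/8: now y**2*exp(4*y)/4 - y*exp(4*y)/8 + ∫(exp(4*y)/8) dy.
Step 3. Evaluate the standard form: now y**2*exp(4*y)/4 - y*exp(4*y)/8 + exp(4*y)/32.
Answer: y**2*exp(4*y)/4 - y*exp(4*y)/8 + exp(4*y)/32.


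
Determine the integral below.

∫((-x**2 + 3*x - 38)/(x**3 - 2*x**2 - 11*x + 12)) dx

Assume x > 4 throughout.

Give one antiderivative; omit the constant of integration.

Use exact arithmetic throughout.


Answer: -2*log(x - 4) + 3*log(x - 1) - 2*log(x + 3).


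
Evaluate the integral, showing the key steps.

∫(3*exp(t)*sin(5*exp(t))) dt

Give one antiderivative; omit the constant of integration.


Step 1. Substitute u = exp(t), turning ∫(3*exp(t)*sin(5*exp(t))) dt into ∫(3*sin(5*u)) du: now ∫(3*sin(5*u)) du.
Step 2. Evaluate the standard form: now -3*cos(5*u)/5.
Step 3. Substitute back u = exp(t): now -3*cos(5*exp(t))/5.
Answer: -3*cos(5*exp(t))/5.


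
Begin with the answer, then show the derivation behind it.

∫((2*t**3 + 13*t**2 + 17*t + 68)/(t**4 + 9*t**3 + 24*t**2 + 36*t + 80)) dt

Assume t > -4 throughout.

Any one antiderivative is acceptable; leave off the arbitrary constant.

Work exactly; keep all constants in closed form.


The answer is 4*log(t + 4) - 2*log(t + 5) + atan(t/2)/2.
Step 1. Decompose ∫((2*t**3 + 13*t**2 + 17*t + 68)/(t**4 + 9*t**3 + 24*t**2 + 36*t + 80)) dt by partial fractions, (2*t**3 + 13*t**2 + 17*t + 68)/(t**4 + 9*t**3 + 24*t**2 + 36*t + 80) = 1/(t**2 + 4) - 2/(t + 5) + 4/(t + 4): now ∫(4/(t + 4)) dt + ∫(-2/(t + 5)) dt + ∫(1/(t**2 + 4)) dt.
Step 2. Evaluate the standard form [assuming t > -4]: now 4*log(t + 4) + ∫(-2/(t + 5)) dt + ∫(1/(t**2 + 4)) dt.
Step 3. Evaluate the standard form [assuming t > -5]: now 4*log(t + 4) - 2*log(t + 5) + ∫(1/(t**2 + 4)) dt.
Step 4. Evaluate the standard form: now 4*log(t + 4) - 2*log(t + 5) + atan(t/2)/2.
Answer: 4*log(t + 4) - 2*log(t + 5) + atan(t/2)/2.


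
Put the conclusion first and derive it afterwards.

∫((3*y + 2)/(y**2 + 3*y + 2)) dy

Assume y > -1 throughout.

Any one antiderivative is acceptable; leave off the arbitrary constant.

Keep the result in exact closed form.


The answer is -log(y + 1) + 4*log(y + 2).
Step 1. Decompose ∫((3*y + 2)/(y**2 + 3*y + 2)) dy by partial fractions, (3*y + 2)/(y**2 + 3*y + 2) = 4/(y + 2) - 1/(y + 1): now ∫(-1/(y + 1)) dy + ∫(4/(y + 2)) dy.
Step 2. Evaluate the standard form [assuming y > -1]: now -log(y + 1) + ∫(4/(y + 2)) dy.
Step 3. Evaluate the standard form [assuming y > -2]: now -log(y + 1) + 4*log(y + 2).
Answer: -log(y + 1) + 4*log(y + 2).


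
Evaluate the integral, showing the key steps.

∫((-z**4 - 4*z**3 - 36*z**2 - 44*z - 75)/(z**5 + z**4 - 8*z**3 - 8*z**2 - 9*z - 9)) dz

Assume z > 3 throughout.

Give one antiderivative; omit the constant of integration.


Step 1. Decompose ∫((-z**4 - 4*z**3 - 36*z**2 - 44*z - 75)/(z**5 + z**4 - 8*z**3 - 8*z**2 - 9*z - 9)) dz by partial fractions, (-z**4 - 4*z**3 - 36*z**2 - 44*z - 75)/(z**5 + z**4 - 8*z**3 - 8*z**2 - 9*z - 9) = 4/(z**2 + 1) - 2/(z + 3) + 4/(z + 1) - 3/(z - 3): now ∫(-3/(z - 3)) dz + ∫(4/(z + 1)) dz + ∫(-2/(z + 3)) dz + ∫(4/(z**2 + 1)) dz.
Step 2. Evaluate the standard form [assuming z > -3]: now -2*log(z + 3) + ∫(-3/(z - 3)) dz + ∫(4/(z + 1)) dz + ∫(4/(z**2 + 1)) dz.
Step 3. Evaluate the standard form [assuming z > -1]: now 4*log(z + 1) - 2*log(z + 3) + ∫(-3/(z - 3)) dz + ∫(4/(z**2 + 1)) dz.
Step 4. Evaluate the standard form [assuming z > 3]: now -3*log(z - 3) + 4*log(z + 1) - 2*log(z + 3) + ∫(4/(z**2 + 1)) dz.
Step 5. Evaluate the standard form: now -3*log(z - 3) + 4*log(z + 1) - 2*log(z + 3) + 4*atan(z).
Answer: -3*log(z - 3) + 4*log(z + 1) - 2*log(z + 3) + 4*atan(z).


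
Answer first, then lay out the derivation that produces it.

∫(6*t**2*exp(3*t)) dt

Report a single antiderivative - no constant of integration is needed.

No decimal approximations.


The answer is 2*t**2*exp(3*t) - 4*t*exp(3*t)/3 + 4*exp(3*t)/9.
Step 1. Integrate ∫(6*t**2*exp(3*t)) dt by parts with u = t**2, dv = (6*exp(3*t)) dt, so v = 2*exp(3*t): now 2*t**2*exp(3*t) + ∫(-4*t*exp(3*t)) dt.
Step 2. Integrate ∫(-4*t*exp(3*t)) dt by parts with u = t, dv = (-4*exp(3*t)) dt, so v = -4*exp(3*t)/3: now 2*t**2*exp(3*t) - 4*t*exp(3*t)/3 + ∫(4*exp(3*t)/3) dt.
Step 3. Evaluate the standard form: now 2*t**2*exp(3*t) - 4*t*exp(3*t)/3 + 4*exp(3*t)/9.
Answer: 2*t**2*exp(3*t) - 4*t*exp(3*t)/3 + 4*exp(3*t)/9.


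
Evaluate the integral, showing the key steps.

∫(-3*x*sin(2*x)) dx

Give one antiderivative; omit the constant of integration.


Step 1. Integrate ∫(-3*x*sin(2*x)) dx by parts with u = x, dv = (-3*sin(2*x)) dx, so v = 3*cos(2*x)/2: now 3*x*cos(2*x)/2 + ∫(-3*cos(2*x)/2) dx.
Step 2. Evaluate the standard form: now 3*x*cos(2*x)/2 - 3*sin(2*x)/4.
Answer: 3*x*cos(2*x)/2 - 3*sin(2*x)/4.


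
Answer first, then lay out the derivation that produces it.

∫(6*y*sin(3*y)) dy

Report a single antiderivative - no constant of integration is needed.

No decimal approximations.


The answer is -2*y*cos(3*y) + 2*sin(3*y)/3.
Step 1. Integrate ∫(6*y*sin(3*y)) dy by parts with u = y, dv = (6*sin(3*y)) dy, so v = -2*cos(3*y): now -2*y*cos(3*y) + ∫(2*cos(3*y)) dy.
Step 2. Evaluate the standard form: now -2*y*cos(3*y) + 2*sin(3*y)/3.
Answer: -2*y*cos(3*y) + 2*sin(3*y)/3.


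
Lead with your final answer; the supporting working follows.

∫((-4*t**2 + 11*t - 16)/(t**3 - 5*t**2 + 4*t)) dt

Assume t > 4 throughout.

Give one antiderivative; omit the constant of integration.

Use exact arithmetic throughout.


The answer is -4*log(t) - 3*log(t - 4) + 3*log(t - 1).
Step 1. Decompose ∫((-4*t**2 + 11*t - 16)/(t**3 - 5*t**2 + 4*t)) dt by partial fractions, (-4*t**2 + 11*t - 16)/(t**3 - 5*t**2 + 4*t) = 3/(t - 1) - 3/(t - 4) - 4/t: now ∫(-4/t) dt + ∫(-3/(t - 4)) dt + ∫(3/(t - 1)) dt.
Step 2. Evaluate the standard form [assuming t > 1]: now 3*log(t - 1) + ∫(-4/t) dt + ∫(-3/(t - 4)) dt.
Step 3. Evaluate the standard form [assuming t > 0]: now -4*log(t) + 3*log(t - 1) + ∫(-3/(t - 4)) dt.
Step 4. Evaluate the standard form [assuming t > 4]: now -4*log(t) - 3*log(t - 4) + 3*log(t - 1).
Answer: -4*log(t) - 3*log(t - 4) + 3*log(t - 1).


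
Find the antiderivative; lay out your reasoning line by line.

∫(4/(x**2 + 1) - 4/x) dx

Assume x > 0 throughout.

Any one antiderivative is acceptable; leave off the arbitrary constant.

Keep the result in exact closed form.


Step 1. Rewrite: now ∫(-4/x) dx + ∫(4/(x**2 + 1)) dx.
Step 2. Evaluate the standard form [assuming x > 0]: now -4*log(x) + ∫(4/(x**2 + 1)) dx.
Step 3. Evaluate the standard form: now -4*log(x) + 4*atan(x).
Answer: -4*log(x) + 4*atan(x).


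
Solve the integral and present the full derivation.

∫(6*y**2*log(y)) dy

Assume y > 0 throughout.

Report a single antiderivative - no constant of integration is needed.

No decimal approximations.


Step 1. Integrate ∫(6*y**2*log(y)) dy by parts with u = log(y), dv = (6*y**2) dy, so v = 2*y**3 [assuming y > 0]: now 2*y**3*log(y) + ∫(-2*y**2) dy.
Step 2. Evaluate the standard form: now 2*y**3*log(y) - 2*y**3/3.
Answer: 2*y**3*log(y) - 2*y**3/3.


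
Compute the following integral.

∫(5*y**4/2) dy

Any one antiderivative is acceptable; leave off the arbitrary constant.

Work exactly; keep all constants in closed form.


Answer: y**5/2.


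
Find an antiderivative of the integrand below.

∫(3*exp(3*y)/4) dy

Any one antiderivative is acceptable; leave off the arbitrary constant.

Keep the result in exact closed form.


Answer: exp(3*y)/4.


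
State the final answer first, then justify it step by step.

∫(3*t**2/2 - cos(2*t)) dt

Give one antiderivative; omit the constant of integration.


The answer is t**3/2 - sin(2*t)/2.
Step 1. Rewrite: now ∫(3*t**2/2) dt + ∫(-cos(2*t)) dt.
Step 2. Evaluate the standard form: now -sin(2*t)/2 + ∫(3*t**2/2) dt.
Step 3. Evaluate the standard form: now t**3/2 - sin(2*t)/2.
Answer: t**3/2 - sin(2*t)/2.


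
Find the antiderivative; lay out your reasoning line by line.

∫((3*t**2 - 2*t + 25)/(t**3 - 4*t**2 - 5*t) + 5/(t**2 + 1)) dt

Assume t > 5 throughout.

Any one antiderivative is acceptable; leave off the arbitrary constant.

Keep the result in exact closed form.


Step 1. Rewrite: now ∫((3*t**2 - 2*t + 25)/(t**3 - 4*t**2 - 5*t)) dt + ∫(5/(t**2 + 1)) dt.
Step 2. Decompose ∫((3*t**2 - 2*t + 25)/(t**3 - 4*t**2 - 5*t)) dt by partial fractions, (3*t**2 - 2*t + 25)/(t**3 - 4*t**2 - 5*t) = 5/(t + 1) + 3/(t - 5) - 5/t: now ∫(-5/t) dt + ∫(3/(t - 5)) dt + ∫(5/(t + 1)) dt + ∫(5/(t**2 + 1)) dt.
Step 3. Evaluate the standard form [assuming t > 5]: now 3*log(t - 5) + ∫(-5/t) dt + ∫(5/(t + 1)) dt + ∫(5/(t**2 + 1)) dt.
Step 4. Evaluate the standard form [assuming t > 0]: now -5*log(t) + 3*log(t - 5) + ∫(5/(t + 1)) dt + ∫(5/(t**2 + 1)) dt.
Step 5. Evaluate the standard form [assuming t > -1]: now -5*log(t) + 3*log(t - 5) + 5*log(t + 1) + ∫(5/(t**2 + 1)) dt.
Step 6. Evaluate the standard form: now -5*log(t) + 3*log(t - 5) + 5*log(t + 1) + 5*atan(t).
Answer: -5*log(t) + 3*log(t - 5) + 5*log(t + 1) + 5*atan(t).


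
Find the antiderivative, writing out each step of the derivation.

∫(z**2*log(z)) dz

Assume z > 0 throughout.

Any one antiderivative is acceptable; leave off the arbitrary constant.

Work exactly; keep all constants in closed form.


Step 1. Integrate ∫(z**2*log(z)) dz by parts with u = log(z), dv = (z**2) dz, so v = z**3/3 [assuming z > 0]: now z**3*log(z)/3 + ∫(-z**2/3) dz.
Step 2. Evaluate the standard form: now z**3*log(z)/3 - z**3/9.
Answer: z**3*log(z)/3 - z**3/9.


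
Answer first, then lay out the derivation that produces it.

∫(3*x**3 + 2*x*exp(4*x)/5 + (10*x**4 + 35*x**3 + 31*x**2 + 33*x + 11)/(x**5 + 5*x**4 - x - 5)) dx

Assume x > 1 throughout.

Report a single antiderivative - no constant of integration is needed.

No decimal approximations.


The answer is 3*x**4/4 + x*exp(4*x)/10 - exp(4*x)/40 + 5*log(x - 1) + log(x + 1) + 4*log(x + 5) + atan(x).
Step 1. Rewrite: now ∫(3*x**3) dx + ∫(2*x*exp(4*x)/5) dx + ∫((10*x**4 + 35*x**3 + 31*x**2 + 33*x + 11)/(x**5 + 5*x**4 - x - 5)) dx.
Step 2. Evaluate the standard form: now 3*x**4/4 + ∫(2*x*exp(4*x)/5) dx + ∫((10*x**4 + 35*x**3 + 31*x**2 + 33*x + 11)/(x**5 + 5*x**4 - x - 5)) dx.
Step 3. Decompose ∫((10*x**4 + 35*x**3 + 31*x**2 + 33*x + 11)/(x**5 + 5*x**4 - x - 5)) dx by partial fractions, (10*x**4 + 35*x**3 + 31*x**2 + 33*x + 11)/(x**5 + 5*x**4 - x - 5) = 1/(x**2 + 1) + 4/(x + 5) + 1/(x + 1) + 5/(x - 1): now 3*x**4/4 + ∫(2*x*exp(4*x)/5) dx + ∫(5/(x - 1)) dx + ∫(1/(x + 1)) dx + ∫(4/(x + 5)) dx + ∫(1/(x**2 + 1)) dx.
Step 4. Evaluate the standard form [assuming x > -5]: now 3*x**4/4 + 4*log(x + 5) + ∫(2*x*exp(4*x)/5) dx + ∫(5/(x - 1)) dx + ∫(1/(x + 1)) dx + ∫(1/(x**2 + 1)) dx.
Step 5. Evaluate the standard form [assuming x > -1]: now 3*x**4/4 + log(x + 1) + 4*log(x + 5) + ∫(2*x*exp(4*x)/5) dx + ∫(5/(x - 1)) dx + ∫(1/(x**2 + 1)) dx.
Step 6. Evaluate the standard form [assuming x > 1]: now 3*x**4/4 + 5*log(x - 1) + log(x + 1) + 4*log(x + 5) + ∫(2*x*exp(4*x)/5) dx + ∫(1/(x**2 + 1)) dx.
Step 7. Evaluate the standard form: now 3*x**4/4 + 5*log(x - 1) + log(x + 1) + 4*log(x + 5) + atan(x) + ∫(2*x*exp(4*x)/5) dx.
Step 8. Integrate ∫(2*x*exp(4*x)/5) dx by parts with u = x, dv = (2*exp(4*x)/5) dx, so v = exp(4*x)/10: now 3*x**4/4 + x*exp(4*x)/10 + 5*log(x - 1) + log(x + 1) + 4*log(x + 5) + atan(x) + ∫(-exp(4*x)/10) dx.
Step 9. Evaluate the standard form: now 3*x**4/4 + x*exp(4*x)/10 - exp(4*x)/40 + 5*log(x - 1) + log(x + 1) + 4*log(x + 5) + atan(x).
Answer: 3*x**4/4 + x*exp(4*x)/10 - exp(4*x)/40 + 5*log(x - 1) + log(x + 1) + 4*log(x + 5) + atan(x).


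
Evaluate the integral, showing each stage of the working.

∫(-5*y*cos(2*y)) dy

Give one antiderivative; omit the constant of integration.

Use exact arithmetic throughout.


Step 1. Integrate ∫(-5*y*cos(2*y)) dy by parts with u = y, dv = (-5*cos(2*y)) dy, so v = -5*sin(2*y)/2: now -5*y*sin(2*y)/2 + ∫(5*sin(2*y)/2) dy.
Step 2. Evaluate the standard form: now -5*y*sin(2*y)/2 - 5*cos(2*y)/4.
Answer: -5*y*sin(2*y)/2 - 5*cos(2*y)/4.


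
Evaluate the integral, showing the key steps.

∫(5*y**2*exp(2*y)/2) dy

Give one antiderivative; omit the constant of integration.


Step 1. Integrate ∫(5*y**2*exp(2*y)/2) dy by parts with u = y**2, dv = (5*exp(2*y)/2) dy, so v = 5*exp(2*y)/4: now 5*y**2*exp(2*y)/4 + ∫(-5*y*exp(2*y)/2) dy.
Step 2. Integrate ∫(-5*y*exp(2*y)/2) dy by parts with u = y, dv = (-5*exp(2*y)/2) dy, so v = -5*exp(2*y)/4: now 5*y**2*exp(2*y)/4 - 5*y*exp(2*y)/4 + ∫(5*exp(2*y)/4) dy.
Step 3. Evaluate the standard form: now 5*y**2*exp(2*y)/4 - 5*y*exp(2*y)/4 + 5*exp(2*y)/8.
Answer: 5*y**2*exp(2*y)/4 - 5*y*exp(2*y)/4 + 5*exp(2*y)/8.


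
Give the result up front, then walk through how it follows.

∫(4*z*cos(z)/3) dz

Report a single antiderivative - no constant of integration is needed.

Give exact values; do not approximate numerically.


The answer is 4*z*sin(z)/3 + 4*cos(z)/3.
Step 1. Integrate ∫(4*z*cos(z)/3) dz by parts with u = z, dv = (4*cos(z)/3) dz, so v = 4*sin(z)/3: now 4*z*sin(z)/3 + ∫(-4*sin(z)/3) dz.
Step 2. Evaluate the standard form: now 4*z*sin(z)/3 + 4*cos(z)/3.
Answer: 4*z*sin(z)/3 + 4*cos(z)/3.


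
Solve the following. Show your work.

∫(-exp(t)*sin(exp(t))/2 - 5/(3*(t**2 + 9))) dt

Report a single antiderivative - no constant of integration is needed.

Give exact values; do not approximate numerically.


Step 1. Rewrite: now ∫(-exp(t)*sin(exp(t))/2) dt + ∫(-5/(3*(t**2 + 9))) dt.
Step 2. Substitute u = exp(t), turning ∫(-exp(t)*sin(exp(t))/2) dt into ∫(-sin(u)/2) du: now ∫(-5/(3*(t**2 + 9))) dt + ∫(-sin(u)/2) du.
Step 3. Evaluate the standard form: now cos(u)/2 + ∫(-5/(3*(t**2 + 9))) dt.
Step 4. Substitute back u = exp(t): now cos(exp(t))/2 + ∫(-5/(3*(t**2 + 9))) dt.
Step 5. Evaluate the standard form: now cos(exp(t))/2 - 5*atan(t/3)/9.
Answer: cos(exp(t))/2 - 5*atan(t/3)/9.
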